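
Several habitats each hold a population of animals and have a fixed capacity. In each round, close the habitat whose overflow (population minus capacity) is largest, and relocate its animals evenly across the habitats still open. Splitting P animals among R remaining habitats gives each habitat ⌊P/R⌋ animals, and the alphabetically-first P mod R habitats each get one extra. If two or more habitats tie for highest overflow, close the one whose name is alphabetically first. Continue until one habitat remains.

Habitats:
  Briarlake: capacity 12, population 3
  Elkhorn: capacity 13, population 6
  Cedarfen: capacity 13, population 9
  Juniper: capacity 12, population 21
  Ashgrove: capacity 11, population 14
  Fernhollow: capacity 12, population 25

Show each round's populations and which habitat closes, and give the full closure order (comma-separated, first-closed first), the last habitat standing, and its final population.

Round 1: Ashgrove=14 Briarlake=3 Cedarfen=9 Elkhorn=6 Fernhollow=25 Juniper=21 → close Fernhollow (overflow 13)
  25÷5 = 5 each, +1 to first 0
Round 2: Ashgrove=19 Briarlake=8 Cedarfen=14 Elkhorn=11 Juniper=26 → close Juniper (overflow 14)
  26÷4 = 6 each, +1 to first 2
Round 3: Ashgrove=26 Briarlake=15 Cedarfen=20 Elkhorn=17 → close Ashgrove (overflow 15)
  26÷3 = 8 each, +1 to first 2
Round 4: Briarlake=24 Cedarfen=29 Elkhorn=25 → close Cedarfen (overflow 16)
  29÷2 = 14 each, +1 to first 1
Round 5: Briarlake=39 Elkhorn=39 → close Briarlake (overflow 27)
  39÷1 = 39 each, +1 to first 0

Closure order: Fernhollow, Juniper, Ashgrove, Cedarfen, Briarlake
Last habitat: Elkhorn with 78 animals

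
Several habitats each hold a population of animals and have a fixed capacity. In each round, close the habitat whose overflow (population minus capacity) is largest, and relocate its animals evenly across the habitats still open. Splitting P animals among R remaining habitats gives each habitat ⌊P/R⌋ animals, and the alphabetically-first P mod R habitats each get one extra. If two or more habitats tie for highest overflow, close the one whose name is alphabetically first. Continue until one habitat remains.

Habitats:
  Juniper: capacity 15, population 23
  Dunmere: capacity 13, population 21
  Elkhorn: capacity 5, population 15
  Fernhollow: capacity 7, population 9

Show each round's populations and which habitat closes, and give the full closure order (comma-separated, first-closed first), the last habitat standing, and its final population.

Round 1: Dunmere=21 Elkhorn=15 Fernhollow=9 Juniper=23 → close Elkhorn (overflow 10)
  15÷3 = 5 each, +1 to first 0
Round 2: Dunmere=26 Fernhollow=14 Juniper=28 → close Dunmere (overflow 13)
  26÷2 = 13 each, +1 to first 0
Round 3: Fernhollow=27 Juniper=41 → close Juniper (overflow 26)
  41÷1 = 41 each, +1 to first 0

Closure order: Elkhorn, Dunmere, Juniper
Last habitat: Fernhollow with 68 animals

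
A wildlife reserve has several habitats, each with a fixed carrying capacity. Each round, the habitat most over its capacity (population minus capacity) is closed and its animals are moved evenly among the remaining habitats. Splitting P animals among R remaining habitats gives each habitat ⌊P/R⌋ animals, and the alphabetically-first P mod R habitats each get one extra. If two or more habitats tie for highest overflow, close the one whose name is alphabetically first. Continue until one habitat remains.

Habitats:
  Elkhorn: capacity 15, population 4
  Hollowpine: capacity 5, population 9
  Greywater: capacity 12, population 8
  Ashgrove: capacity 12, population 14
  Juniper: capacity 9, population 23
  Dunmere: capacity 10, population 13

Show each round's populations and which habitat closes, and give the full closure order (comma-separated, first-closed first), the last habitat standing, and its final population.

Closure order: Juniper, Dunmere, Ashgrove, Hollowpine, Greywater
Last habitat: Elkhorn with 71 animals

Round 1: Ashgrove=14 Dunmere=13 Elkhorn=4 Greywater=8 Hollowpine=9 Juniper=23 → close Juniper (overflow 14)
  23÷5 = 4 each, +1 to first 3
Round 2: Ashgrove=19 Dunmere=18 Elkhorn=9 Greywater=12 Hollowpine=13 → close Dunmere (overflow 8)
  18÷4 = 4 each, +1 to first 2
Round 3: Ashgrove=24 Elkhorn=14 Greywater=16 Hollowpine=17 → close Ashgrove (overflow 12)
  24÷3 = 8 each, +1 to first 0
Round 4: Elkhorn=22 Greywater=24 Hollowpine=25 → close Hollowpine (overflow 20)
  25÷2 = 12 each, +1 to first 1
Round 5: Elkhorn=35 Greywater=36 → close Greywater (overflow 24)
  36÷1 = 36 each, +1 to first 0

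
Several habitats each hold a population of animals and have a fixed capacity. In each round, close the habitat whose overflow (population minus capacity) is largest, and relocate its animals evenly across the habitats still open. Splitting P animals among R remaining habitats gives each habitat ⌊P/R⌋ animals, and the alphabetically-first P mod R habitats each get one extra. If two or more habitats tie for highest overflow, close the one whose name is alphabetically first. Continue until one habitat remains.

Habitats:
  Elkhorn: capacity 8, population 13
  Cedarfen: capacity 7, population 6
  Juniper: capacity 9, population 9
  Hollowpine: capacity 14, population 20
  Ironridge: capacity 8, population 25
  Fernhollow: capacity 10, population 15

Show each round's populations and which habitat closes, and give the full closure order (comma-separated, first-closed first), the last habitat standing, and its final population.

Closure order: Ironridge, Hollowpine, Elkhorn, Fernhollow, Cedarfen
Last habitat: Juniper with 88 animals

Round 1: Cedarfen=6 Elkhorn=13 Fernhollow=15 Hollowpine=20 Ironridge=25 Juniper=9 → close Ironridge (overflow 17)
  25÷5 = 5 each, +1 to first 0
Round 2: Cedarfen=11 Elkhorn=18 Fernhollow=20 Hollowpine=25 Juniper=14 → close Hollowpine (overflow 11)
  25÷4 = 6 each, +1 to first 1
Round 3: Cedarfen=18 Elkhorn=24 Fernhollow=26 Juniper=20 → close Elkhorn (overflow 16)
  24÷3 = 8 each, +1 to first 0
Round 4: Cedarfen=26 Fernhollow=34 Juniper=28 → close Fernhollow (overflow 24)
  34÷2 = 17 each, +1 to first 0
Round 5: Cedarfen=43 Juniper=45 → close Cedarfen (overflow 36)
  43÷1 = 43 each, +1 to first 0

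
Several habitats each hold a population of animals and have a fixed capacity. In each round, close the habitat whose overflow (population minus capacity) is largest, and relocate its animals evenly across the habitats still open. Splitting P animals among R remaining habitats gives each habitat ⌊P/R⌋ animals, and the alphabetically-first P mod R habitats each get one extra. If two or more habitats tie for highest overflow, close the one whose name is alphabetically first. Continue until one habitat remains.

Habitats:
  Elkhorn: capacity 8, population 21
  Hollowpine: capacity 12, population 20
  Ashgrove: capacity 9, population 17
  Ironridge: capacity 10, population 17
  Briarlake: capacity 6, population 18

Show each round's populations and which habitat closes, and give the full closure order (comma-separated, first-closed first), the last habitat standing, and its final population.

Closure order: Elkhorn, Briarlake, Ashgrove, Hollowpine
Last habitat: Ironridge with 93 animals

Round 1: Ashgrove=17 Briarlake=18 Elkhorn=21 Hollowpine=20 Ironridge=17 → close Elkhorn (overflow 13)
  21÷4 = 5 each, +1 to first 1
Round 2: Ashgrove=23 Briarlake=23 Hollowpine=25 Ironridge=22 → close Briarlake (overflow 17)
  23÷3 = 7 each, +1 to first 2
Round 3: Ashgrove=31 Hollowpine=33 Ironridge=29 → close Ashgrove (overflow 22)
  31÷2 = 15 each, +1 to first 1
Round 4: Hollowpine=49 Ironridge=44 → close Hollowpine (overflow 37)
  49÷1 = 49 each, +1 to first 0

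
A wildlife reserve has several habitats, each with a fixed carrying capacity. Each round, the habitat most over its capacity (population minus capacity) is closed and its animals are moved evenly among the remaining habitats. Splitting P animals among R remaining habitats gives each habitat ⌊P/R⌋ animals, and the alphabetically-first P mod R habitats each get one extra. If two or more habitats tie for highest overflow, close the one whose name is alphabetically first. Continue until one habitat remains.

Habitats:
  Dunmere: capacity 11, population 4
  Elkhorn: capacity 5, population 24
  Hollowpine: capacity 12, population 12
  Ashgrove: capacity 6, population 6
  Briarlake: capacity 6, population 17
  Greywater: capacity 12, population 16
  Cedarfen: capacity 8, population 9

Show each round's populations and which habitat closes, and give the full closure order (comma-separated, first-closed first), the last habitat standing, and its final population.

Round 1: Ashgrove=6 Briarlake=17 Cedarfen=9 Dunmere=4 Elkhorn=24 Greywater=16 Hollowpine=12 → close Elkhorn (overflow 19)
  24÷6 = 4 each, +1 to first 0
Round 2: Ashgrove=10 Briarlake=21 Cedarfen=13 Dunmere=8 Greywater=20 Hollowpine=16 → close Briarlake (overflow 15)
  21÷5 = 4 each, +1 to first 1
Round 3: Ashgrove=15 Cedarfen=17 Dunmere=12 Greywater=24 Hollowpine=20 → close Greywater (overflow 12)
  24÷4 = 6 each, +1 to first 0
Round 4: Ashgrove=21 Cedarfen=23 Dunmere=18 Hollowpine=26 → close Ashgrove (overflow 15)
  21÷3 = 7 each, +1 to first 0
Round 5: Cedarfen=30 Dunmere=25 Hollowpine=33 → close Cedarfen (overflow 22)
  30÷2 = 15 each, +1 to first 0
Round 6: Dunmere=40 Hollowpine=48 → close Hollowpine (overflow 36)
  48÷1 = 48 each, +1 to first 0

Closure order: Elkhorn, Briarlake, Greywater, Ashgrove, Cedarfen, Hollowpine
Last habitat: Dunmere with 88 animals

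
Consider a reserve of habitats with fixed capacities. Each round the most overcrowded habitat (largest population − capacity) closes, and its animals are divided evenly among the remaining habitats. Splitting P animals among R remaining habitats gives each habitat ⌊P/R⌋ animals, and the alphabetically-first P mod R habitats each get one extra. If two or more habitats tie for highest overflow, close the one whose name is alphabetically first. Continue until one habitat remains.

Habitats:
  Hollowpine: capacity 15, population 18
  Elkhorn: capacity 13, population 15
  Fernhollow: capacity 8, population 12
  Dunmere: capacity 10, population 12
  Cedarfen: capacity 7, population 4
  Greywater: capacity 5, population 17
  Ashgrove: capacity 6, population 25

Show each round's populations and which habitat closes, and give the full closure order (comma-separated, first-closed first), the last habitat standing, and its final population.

Closure order: Ashgrove, Greywater, Fernhollow, Hollowpine, Dunmere, Elkhorn
Last habitat: Cedarfen with 103 animals

Round 1: Ashgrove=25 Cedarfen=4 Dunmere=12 Elkhorn=15 Fernhollow=12 Greywater=17 Hollowpine=18 → close Ashgrove (overflow 19)
  25÷6 = 4 each, +1 to first 1
Round 2: Cedarfen=9 Dunmere=16 Elkhorn=19 Fernhollow=16 Greywater=21 Hollowpine=22 → close Greywater (overflow 16)
  21÷5 = 4 each, +1 to first 1
Round 3: Cedarfen=14 Dunmere=20 Elkhorn=23 Fernhollow=20 Hollowpine=26 → close Fernhollow (overflow 12)
  20÷4 = 5 each, +1 to first 0
Round 4: Cedarfen=19 Dunmere=25 Elkhorn=28 Hollowpine=31 → close Hollowpine (overflow 16)
  31÷3 = 10 each, +1 to first 1
Round 5: Cedarfen=30 Dunmere=35 Elkhorn=38 → close Dunmere (overflow 25)
  35÷2 = 17 each, +1 to first 1
Round 6: Cedarfen=48 Elkhorn=55 → close Elkhorn (overflow 42)
  55÷1 = 55 each, +1 to first 0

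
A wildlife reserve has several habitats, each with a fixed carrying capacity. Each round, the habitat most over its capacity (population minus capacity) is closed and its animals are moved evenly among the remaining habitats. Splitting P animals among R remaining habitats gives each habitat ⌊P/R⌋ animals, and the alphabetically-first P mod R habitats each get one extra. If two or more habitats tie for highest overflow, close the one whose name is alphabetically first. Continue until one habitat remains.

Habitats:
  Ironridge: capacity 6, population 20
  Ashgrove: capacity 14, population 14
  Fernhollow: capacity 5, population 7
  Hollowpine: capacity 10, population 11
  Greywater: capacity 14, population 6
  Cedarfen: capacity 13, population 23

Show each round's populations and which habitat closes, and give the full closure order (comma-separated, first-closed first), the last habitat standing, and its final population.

Closure order: Ironridge, Cedarfen, Fernhollow, Ashgrove, Hollowpine
Last habitat: Greywater with 81 animals

Round 1: Ashgrove=14 Cedarfen=23 Fernhollow=7 Greywater=6 Hollowpine=11 Ironridge=20 → close Ironridge (overflow 14)
  20÷5 = 4 each, +1 to first 0
Round 2: Ashgrove=18 Cedarfen=27 Fernhollow=11 Greywater=10 Hollowpine=15 → close Cedarfen (overflow 14)
  27÷4 = 6 each, +1 to first 3
Round 3: Ashgrove=25 Fernhollow=18 Greywater=17 Hollowpine=21 → close Fernhollow (overflow 13)
  18÷3 = 6 each, +1 to first 0
Round 4: Ashgrove=31 Greywater=23 Hollowpine=27 → close Ashgrove (overflow 17)
  31÷2 = 15 each, +1 to first 1
Round 5: Greywater=39 Hollowpine=42 → close Hollowpine (overflow 32)
  42÷1 = 42 each, +1 to first 0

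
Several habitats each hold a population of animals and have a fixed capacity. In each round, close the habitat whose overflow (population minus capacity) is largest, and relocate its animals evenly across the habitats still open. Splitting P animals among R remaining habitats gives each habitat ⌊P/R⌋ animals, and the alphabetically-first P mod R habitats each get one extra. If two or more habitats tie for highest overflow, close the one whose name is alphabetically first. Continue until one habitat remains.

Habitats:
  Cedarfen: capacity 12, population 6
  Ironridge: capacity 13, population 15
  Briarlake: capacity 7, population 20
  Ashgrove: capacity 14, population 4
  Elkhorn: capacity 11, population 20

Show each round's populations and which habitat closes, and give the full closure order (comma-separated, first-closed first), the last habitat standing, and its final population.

Round 1: Ashgrove=4 Briarlake=20 Cedarfen=6 Elkhorn=20 Ironridge=15 → close Briarlake (overflow 13)
  20÷4 = 5 each, +1 to first 0
Round 2: Ashgrove=9 Cedarfen=11 Elkhorn=25 Ironridge=20 → close Elkhorn (overflow 14)
  25÷3 = 8 each, +1 to first 1
Round 3: Ashgrove=18 Cedarfen=19 Ironridge=28 → close Ironridge (overflow 15)
  28÷2 = 14 each, +1 to first 0
Round 4: Ashgrove=32 Cedarfen=33 → close Cedarfen (overflow 21)
  33÷1 = 33 each, +1 to first 0

Closure order: Briarlake, Elkhorn, Ironridge, Cedarfen
Last habitat: Ashgrove with 65 animals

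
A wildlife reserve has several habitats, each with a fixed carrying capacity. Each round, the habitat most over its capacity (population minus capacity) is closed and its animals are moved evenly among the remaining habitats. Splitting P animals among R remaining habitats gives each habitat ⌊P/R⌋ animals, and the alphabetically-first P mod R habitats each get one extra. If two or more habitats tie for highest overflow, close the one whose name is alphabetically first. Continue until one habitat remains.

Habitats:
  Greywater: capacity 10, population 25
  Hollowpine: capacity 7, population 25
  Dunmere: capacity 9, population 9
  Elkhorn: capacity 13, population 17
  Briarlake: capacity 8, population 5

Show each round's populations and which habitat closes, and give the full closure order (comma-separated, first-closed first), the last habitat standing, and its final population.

Closure order: Hollowpine, Greywater, Elkhorn, Briarlake
Last habitat: Dunmere with 81 animals

Round 1: Briarlake=5 Dunmere=9 Elkhorn=17 Greywater=25 Hollowpine=25 → close Hollowpine (overflow 18)
  25÷4 = 6 each, +1 to first 1
Round 2: Briarlake=12 Dunmere=15 Elkhorn=23 Greywater=31 → close Greywater (overflow 21)
  31÷3 = 10 each, +1 to first 1
Round 3: Briarlake=23 Dunmere=25 Elkhorn=33 → close Elkhorn (overflow 20)
  33÷2 = 16 each, +1 to first 1
Round 4: Briarlake=40 Dunmere=41 → close Briarlake (overflow 32)
  40÷1 = 40 each, +1 to first 0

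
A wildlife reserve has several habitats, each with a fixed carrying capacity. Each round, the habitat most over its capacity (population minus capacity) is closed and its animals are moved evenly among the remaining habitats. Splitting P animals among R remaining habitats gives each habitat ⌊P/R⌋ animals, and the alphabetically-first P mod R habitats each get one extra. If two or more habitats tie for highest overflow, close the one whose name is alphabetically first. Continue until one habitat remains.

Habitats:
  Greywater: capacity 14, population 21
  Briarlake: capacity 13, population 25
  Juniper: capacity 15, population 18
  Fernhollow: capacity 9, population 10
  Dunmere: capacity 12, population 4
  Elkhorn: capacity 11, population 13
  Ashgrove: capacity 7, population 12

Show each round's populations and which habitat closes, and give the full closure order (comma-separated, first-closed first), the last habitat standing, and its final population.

Round 1: Ashgrove=12 Briarlake=25 Dunmere=4 Elkhorn=13 Fernhollow=10 Greywater=21 Juniper=18 → close Briarlake (overflow 12)
  25÷6 = 4 each, +1 to first 1
Round 2: Ashgrove=17 Dunmere=8 Elkhorn=17 Fernhollow=14 Greywater=25 Juniper=22 → close Greywater (overflow 11)
  25÷5 = 5 each, +1 to first 0
Round 3: Ashgrove=22 Dunmere=13 Elkhorn=22 Fernhollow=19 Juniper=27 → close Ashgrove (overflow 15)
  22÷4 = 5 each, +1 to first 2
Round 4: Dunmere=19 Elkhorn=28 Fernhollow=24 Juniper=32 → close Elkhorn (overflow 17)
  28÷3 = 9 each, +1 to first 1
Round 5: Dunmere=29 Fernhollow=33 Juniper=41 → close Juniper (overflow 26)
  41÷2 = 20 each, +1 to first 1
Round 6: Dunmere=50 Fernhollow=53 → close Fernhollow (overflow 44)
  53÷1 = 53 each, +1 to first 0

Closure order: Briarlake, Greywater, Ashgrove, Elkhorn, Juniper, Fernhollow
Last habitat: Dunmere with 103 animals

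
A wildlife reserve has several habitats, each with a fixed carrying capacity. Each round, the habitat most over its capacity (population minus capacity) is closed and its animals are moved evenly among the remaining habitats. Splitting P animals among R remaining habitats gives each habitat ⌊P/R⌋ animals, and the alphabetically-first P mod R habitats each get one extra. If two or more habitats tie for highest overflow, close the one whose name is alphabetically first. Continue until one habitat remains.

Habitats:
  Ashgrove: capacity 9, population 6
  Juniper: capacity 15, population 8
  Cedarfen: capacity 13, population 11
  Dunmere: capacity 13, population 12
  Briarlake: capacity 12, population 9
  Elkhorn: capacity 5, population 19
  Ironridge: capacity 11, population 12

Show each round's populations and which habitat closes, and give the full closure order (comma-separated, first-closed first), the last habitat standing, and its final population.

Round 1: Ashgrove=6 Briarlake=9 Cedarfen=11 Dunmere=12 Elkhorn=19 Ironridge=12 Juniper=8 → close Elkhorn (overflow 14)
  19÷6 = 3 each, +1 to first 1
Round 2: Ashgrove=10 Briarlake=12 Cedarfen=14 Dunmere=15 Ironridge=15 Juniper=11 → close Ironridge (overflow 4)
  15÷5 = 3 each, +1 to first 0
Round 3: Ashgrove=13 Briarlake=15 Cedarfen=17 Dunmere=18 Juniper=14 → close Dunmere (overflow 5)
  18÷4 = 4 each, +1 to first 2
Round 4: Ashgrove=18 Briarlake=20 Cedarfen=21 Juniper=18 → close Ashgrove (overflow 9)
  18÷3 = 6 each, +1 to first 0
Round 5: Briarlake=26 Cedarfen=27 Juniper=24 → close Briarlake (overflow 14)
  26÷2 = 13 each, +1 to first 0
Round 6: Cedarfen=40 Juniper=37 → close Cedarfen (overflow 27)
  40÷1 = 40 each, +1 to first 0

Closure order: Elkhorn, Ironridge, Dunmere, Ashgrove, Briarlake, Cedarfen
Last habitat: Juniper with 77 animals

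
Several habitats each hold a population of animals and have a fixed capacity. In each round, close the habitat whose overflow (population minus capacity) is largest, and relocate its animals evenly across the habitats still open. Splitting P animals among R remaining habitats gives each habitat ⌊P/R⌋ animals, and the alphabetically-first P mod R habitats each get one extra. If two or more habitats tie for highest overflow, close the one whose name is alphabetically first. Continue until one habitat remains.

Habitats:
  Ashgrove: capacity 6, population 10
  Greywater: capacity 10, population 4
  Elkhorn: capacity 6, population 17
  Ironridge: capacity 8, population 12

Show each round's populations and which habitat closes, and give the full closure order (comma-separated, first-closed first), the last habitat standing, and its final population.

Round 1: Ashgrove=10 Elkhorn=17 Greywater=4 Ironridge=12 → close Elkhorn (overflow 11)
  17÷3 = 5 each, +1 to first 2
Round 2: Ashgrove=16 Greywater=10 Ironridge=17 → close Ashgrove (overflow 10)
  16÷2 = 8 each, +1 to first 0
Round 3: Greywater=18 Ironridge=25 → close Ironridge (overflow 17)
  25÷1 = 25 each, +1 to first 0

Closure order: Elkhorn, Ashgrove, Ironridge
Last habitat: Greywater with 43 animals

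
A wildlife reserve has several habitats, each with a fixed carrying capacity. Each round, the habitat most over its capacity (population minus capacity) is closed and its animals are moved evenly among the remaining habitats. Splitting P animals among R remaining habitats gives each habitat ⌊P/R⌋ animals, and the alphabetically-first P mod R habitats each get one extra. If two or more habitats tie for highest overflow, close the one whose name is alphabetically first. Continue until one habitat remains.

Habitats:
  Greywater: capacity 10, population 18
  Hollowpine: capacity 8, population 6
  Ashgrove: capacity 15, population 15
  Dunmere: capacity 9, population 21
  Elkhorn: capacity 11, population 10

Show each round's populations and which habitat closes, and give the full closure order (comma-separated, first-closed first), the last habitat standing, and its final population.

Round 1: Ashgrove=15 Dunmere=21 Elkhorn=10 Greywater=18 Hollowpine=6 → close Dunmere (overflow 12)
  21÷4 = 5 each, +1 to first 1
Round 2: Ashgrove=21 Elkhorn=15 Greywater=23 Hollowpine=11 → close Greywater (overflow 13)
  23÷3 = 7 each, +1 to first 2
Round 3: Ashgrove=29 Elkhorn=23 Hollowpine=18 → close Ashgrove (overflow 14)
  29÷2 = 14 each, +1 to first 1
Round 4: Elkhorn=38 Hollowpine=32 → close Elkhorn (overflow 27)
  38÷1 = 38 each, +1 to first 0

Closure order: Dunmere, Greywater, Ashgrove, Elkhorn
Last habitat: Hollowpine with 70 animals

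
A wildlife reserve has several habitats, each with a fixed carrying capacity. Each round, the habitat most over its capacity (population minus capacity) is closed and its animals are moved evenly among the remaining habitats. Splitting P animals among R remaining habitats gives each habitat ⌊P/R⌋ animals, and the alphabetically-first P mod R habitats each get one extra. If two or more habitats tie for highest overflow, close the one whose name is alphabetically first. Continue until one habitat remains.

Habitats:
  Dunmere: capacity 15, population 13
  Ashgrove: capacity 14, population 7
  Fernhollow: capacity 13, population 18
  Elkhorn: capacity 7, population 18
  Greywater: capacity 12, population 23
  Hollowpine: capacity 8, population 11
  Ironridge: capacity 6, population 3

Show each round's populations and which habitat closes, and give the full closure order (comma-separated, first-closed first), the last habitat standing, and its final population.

Round 1: Ashgrove=7 Dunmere=13 Elkhorn=18 Fernhollow=18 Greywater=23 Hollowpine=11 Ironridge=3 → close Elkhorn (overflow 11)
  18÷6 = 3 each, +1 to first 0
Round 2: Ashgrove=10 Dunmere=16 Fernhollow=21 Greywater=26 Hollowpine=14 Ironridge=6 → close Greywater (overflow 14)
  26÷5 = 5 each, +1 to first 1
Round 3: Ashgrove=16 Dunmere=21 Fernhollow=26 Hollowpine=19 Ironridge=11 → close Fernhollow (overflow 13)
  26÷4 = 6 each, +1 to first 2
Round 4: Ashgrove=23 Dunmere=28 Hollowpine=25 Ironridge=17 → close Hollowpine (overflow 17)
  25÷3 = 8 each, +1 to first 1
Round 5: Ashgrove=32 Dunmere=36 Ironridge=25 → close Dunmere (overflow 21)
  36÷2 = 18 each, +1 to first 0
Round 6: Ashgrove=50 Ironridge=43 → close Ironridge (overflow 37)
  43÷1 = 43 each, +1 to first 0

Closure order: Elkhorn, Greywater, Fernhollow, Hollowpine, Dunmere, Ironridge
Last habitat: Ashgrove with 93 animals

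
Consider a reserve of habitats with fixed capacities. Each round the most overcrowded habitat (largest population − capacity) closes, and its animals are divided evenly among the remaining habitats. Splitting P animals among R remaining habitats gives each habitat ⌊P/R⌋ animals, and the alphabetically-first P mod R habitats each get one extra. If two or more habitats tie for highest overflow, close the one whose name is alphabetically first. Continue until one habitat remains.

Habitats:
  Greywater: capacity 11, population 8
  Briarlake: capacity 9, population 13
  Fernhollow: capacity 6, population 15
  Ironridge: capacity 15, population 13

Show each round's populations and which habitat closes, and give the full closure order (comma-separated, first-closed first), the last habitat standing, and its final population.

Round 1: Briarlake=13 Fernhollow=15 Greywater=8 Ironridge=13 → close Fernhollow (overflow 9)
  15÷3 = 5 each, +1 to first 0
Round 2: Briarlake=18 Greywater=13 Ironridge=18 → close Briarlake (overflow 9)
  18÷2 = 9 each, +1 to first 0
Round 3: Greywater=22 Ironridge=27 → close Ironridge (overflow 12)
  27÷1 = 27 each, +1 to first 0

Closure order: Fernhollow, Briarlake, Ironridge
Last habitat: Greywater with 49 animals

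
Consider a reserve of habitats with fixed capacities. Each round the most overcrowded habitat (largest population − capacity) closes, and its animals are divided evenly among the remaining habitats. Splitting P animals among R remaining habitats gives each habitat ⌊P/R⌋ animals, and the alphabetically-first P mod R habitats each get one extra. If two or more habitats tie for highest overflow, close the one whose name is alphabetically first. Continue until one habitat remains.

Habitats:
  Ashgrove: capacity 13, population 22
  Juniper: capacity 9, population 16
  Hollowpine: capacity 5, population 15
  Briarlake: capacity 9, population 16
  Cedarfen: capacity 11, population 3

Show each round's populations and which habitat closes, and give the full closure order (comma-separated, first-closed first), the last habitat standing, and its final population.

Round 1: Ashgrove=22 Briarlake=16 Cedarfen=3 Hollowpine=15 Juniper=16 → close Hollowpine (overflow 10)
  15÷4 = 3 each, +1 to first 3
Round 2: Ashgrove=26 Briarlake=20 Cedarfen=7 Juniper=19 → close Ashgrove (overflow 13)
  26÷3 = 8 each, +1 to first 2
Round 3: Briarlake=29 Cedarfen=16 Juniper=27 → close Briarlake (overflow 20)
  29÷2 = 14 each, +1 to first 1
Round 4: Cedarfen=31 Juniper=41 → close Juniper (overflow 32)
  41÷1 = 41 each, +1 to first 0

Closure order: Hollowpine, Ashgrove, Briarlake, Juniper
Last habitat: Cedarfen with 72 animals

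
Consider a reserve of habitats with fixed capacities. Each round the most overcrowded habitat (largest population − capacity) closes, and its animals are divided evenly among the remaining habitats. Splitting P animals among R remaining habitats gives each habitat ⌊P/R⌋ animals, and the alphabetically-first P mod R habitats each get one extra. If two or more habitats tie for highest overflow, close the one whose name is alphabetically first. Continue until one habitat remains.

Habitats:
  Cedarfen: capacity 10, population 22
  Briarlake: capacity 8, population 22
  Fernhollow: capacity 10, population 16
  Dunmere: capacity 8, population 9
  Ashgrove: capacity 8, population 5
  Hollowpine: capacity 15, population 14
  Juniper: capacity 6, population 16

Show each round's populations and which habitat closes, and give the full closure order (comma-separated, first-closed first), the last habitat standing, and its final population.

Round 1: Ashgrove=5 Briarlake=22 Cedarfen=22 Dunmere=9 Fernhollow=16 Hollowpine=14 Juniper=16 → close Briarlake (overflow 14)
  22÷6 = 3 each, +1 to first 4
Round 2: Ashgrove=9 Cedarfen=26 Dunmere=13 Fernhollow=20 Hollowpine=17 Juniper=19 → close Cedarfen (overflow 16)
  26÷5 = 5 each, +1 to first 1
Round 3: Ashgrove=15 Dunmere=18 Fernhollow=25 Hollowpine=22 Juniper=24 → close Juniper (overflow 18)
  24÷4 = 6 each, +1 to first 0
Round 4: Ashgrove=21 Dunmere=24 Fernhollow=31 Hollowpine=28 → close Fernhollow (overflow 21)
  31÷3 = 10 each, +1 to first 1
Round 5: Ashgrove=32 Dunmere=34 Hollowpine=38 → close Dunmere (overflow 26)
  34÷2 = 17 each, +1 to first 0
Round 6: Ashgrove=49 Hollowpine=55 → close Ashgrove (overflow 41)
  49÷1 = 49 each, +1 to first 0

Closure order: Briarlake, Cedarfen, Juniper, Fernhollow, Dunmere, Ashgrove
Last habitat: Hollowpine with 104 animals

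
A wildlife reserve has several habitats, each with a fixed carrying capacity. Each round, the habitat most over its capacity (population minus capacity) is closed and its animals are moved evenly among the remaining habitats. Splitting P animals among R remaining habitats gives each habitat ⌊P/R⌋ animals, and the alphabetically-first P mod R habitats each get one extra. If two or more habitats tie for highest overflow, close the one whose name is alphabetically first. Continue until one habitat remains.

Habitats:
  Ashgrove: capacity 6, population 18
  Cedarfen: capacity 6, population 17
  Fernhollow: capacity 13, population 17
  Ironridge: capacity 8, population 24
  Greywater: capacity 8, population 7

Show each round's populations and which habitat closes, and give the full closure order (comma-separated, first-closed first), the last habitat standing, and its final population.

Round 1: Ashgrove=18 Cedarfen=17 Fernhollow=17 Greywater=7 Ironridge=24 → close Ironridge (overflow 16)
  24÷4 = 6 each, +1 to first 0
Round 2: Ashgrove=24 Cedarfen=23 Fernhollow=23 Greywater=13 → close Ashgrove (overflow 18)
  24÷3 = 8 each, +1 to first 0
Round 3: Cedarfen=31 Fernhollow=31 Greywater=21 → close Cedarfen (overflow 25)
  31÷2 = 15 each, +1 to first 1
Round 4: Fernhollow=47 Greywater=36 → close Fernhollow (overflow 34)
  47÷1 = 47 each, +1 to first 0

Closure order: Ironridge, Ashgrove, Cedarfen, Fernhollow
Last habitat: Greywater with 83 animals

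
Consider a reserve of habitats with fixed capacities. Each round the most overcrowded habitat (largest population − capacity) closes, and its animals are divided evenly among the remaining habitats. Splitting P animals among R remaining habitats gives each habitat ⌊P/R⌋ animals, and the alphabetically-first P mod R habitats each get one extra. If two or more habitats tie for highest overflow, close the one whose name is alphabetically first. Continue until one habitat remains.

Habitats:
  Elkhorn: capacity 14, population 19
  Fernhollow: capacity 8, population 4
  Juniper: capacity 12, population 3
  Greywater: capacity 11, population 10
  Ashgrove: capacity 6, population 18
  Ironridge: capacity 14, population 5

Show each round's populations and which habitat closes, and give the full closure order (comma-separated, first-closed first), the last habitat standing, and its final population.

Closure order: Ashgrove, Elkhorn, Greywater, Fernhollow, Ironridge
Last habitat: Juniper with 59 animals

Round 1: Ashgrove=18 Elkhorn=19 Fernhollow=4 Greywater=10 Ironridge=5 Juniper=3 → close Ashgrove (overflow 12)
  18÷5 = 3 each, +1 to first 3
Round 2: Elkhorn=23 Fernhollow=8 Greywater=14 Ironridge=8 Juniper=6 → close Elkhorn (overflow 9)
  23÷4 = 5 each, +1 to first 3
Round 3: Fernhollow=14 Greywater=20 Ironridge=14 Juniper=11 → close Greywater (overflow 9)
  20÷3 = 6 each, +1 to first 2
Round 4: Fernhollow=21 Ironridge=21 Juniper=17 → close Fernhollow (overflow 13)
  21÷2 = 10 each, +1 to first 1
Round 5: Ironridge=32 Juniper=27 → close Ironridge (overflow 18)
  32÷1 = 32 each, +1 to first 0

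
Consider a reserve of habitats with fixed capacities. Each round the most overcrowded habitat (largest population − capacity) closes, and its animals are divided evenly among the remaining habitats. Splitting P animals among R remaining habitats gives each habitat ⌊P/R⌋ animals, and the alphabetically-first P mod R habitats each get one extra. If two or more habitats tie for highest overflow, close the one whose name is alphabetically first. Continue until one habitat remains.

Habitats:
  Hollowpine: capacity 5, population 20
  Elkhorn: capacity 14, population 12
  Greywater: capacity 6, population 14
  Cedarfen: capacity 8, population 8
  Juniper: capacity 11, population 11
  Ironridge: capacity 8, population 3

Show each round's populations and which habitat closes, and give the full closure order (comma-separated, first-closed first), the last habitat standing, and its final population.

Round 1: Cedarfen=8 Elkhorn=12 Greywater=14 Hollowpine=20 Ironridge=3 Juniper=11 → close Hollowpine (overflow 15)
  20÷5 = 4 each, +1 to first 0
Round 2: Cedarfen=12 Elkhorn=16 Greywater=18 Ironridge=7 Juniper=15 → close Greywater (overflow 12)
  18÷4 = 4 each, +1 to first 2
Round 3: Cedarfen=17 Elkhorn=21 Ironridge=11 Juniper=19 → close Cedarfen (overflow 9)
  17÷3 = 5 each, +1 to first 2
Round 4: Elkhorn=27 Ironridge=17 Juniper=24 → close Elkhorn (overflow 13)
  27÷2 = 13 each, +1 to first 1
Round 5: Ironridge=31 Juniper=37 → close Juniper (overflow 26)
  37÷1 = 37 each, +1 to first 0

Closure order: Hollowpine, Greywater, Cedarfen, Elkhorn, Juniper
Last habitat: Ironridge with 68 animals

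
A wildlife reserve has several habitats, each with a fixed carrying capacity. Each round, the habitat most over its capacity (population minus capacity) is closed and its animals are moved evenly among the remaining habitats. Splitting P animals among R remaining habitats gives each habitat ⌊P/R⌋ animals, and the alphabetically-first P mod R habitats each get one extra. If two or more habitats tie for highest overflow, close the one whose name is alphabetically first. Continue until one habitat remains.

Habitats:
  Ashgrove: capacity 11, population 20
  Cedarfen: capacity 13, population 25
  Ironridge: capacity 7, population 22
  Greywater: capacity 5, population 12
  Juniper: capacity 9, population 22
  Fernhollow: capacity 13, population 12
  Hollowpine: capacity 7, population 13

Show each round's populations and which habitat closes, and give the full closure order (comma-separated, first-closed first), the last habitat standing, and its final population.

Round 1: Ashgrove=20 Cedarfen=25 Fernhollow=12 Greywater=12 Hollowpine=13 Ironridge=22 Juniper=22 → close Ironridge (overflow 15)
  22÷6 = 3 each, +1 to first 4
Round 2: Ashgrove=24 Cedarfen=29 Fernhollow=16 Greywater=16 Hollowpine=16 Juniper=25 → close Cedarfen (overflow 16)
  29÷5 = 5 each, +1 to first 4
Round 3: Ashgrove=30 Fernhollow=22 Greywater=22 Hollowpine=22 Juniper=30 → close Juniper (overflow 21)
  30÷4 = 7 each, +1 to first 2
Round 4: Ashgrove=38 Fernhollow=30 Greywater=29 Hollowpine=29 → close Ashgrove (overflow 27)
  38÷3 = 12 each, +1 to first 2
Round 5: Fernhollow=43 Greywater=42 Hollowpine=41 → close Greywater (overflow 37)
  42÷2 = 21 each, +1 to first 0
Round 6: Fernhollow=64 Hollowpine=62 → close Hollowpine (overflow 55)
  62÷1 = 62 each, +1 to first 0

Closure order: Ironridge, Cedarfen, Juniper, Ashgrove, Greywater, Hollowpine
Last habitat: Fernhollow with 126 animals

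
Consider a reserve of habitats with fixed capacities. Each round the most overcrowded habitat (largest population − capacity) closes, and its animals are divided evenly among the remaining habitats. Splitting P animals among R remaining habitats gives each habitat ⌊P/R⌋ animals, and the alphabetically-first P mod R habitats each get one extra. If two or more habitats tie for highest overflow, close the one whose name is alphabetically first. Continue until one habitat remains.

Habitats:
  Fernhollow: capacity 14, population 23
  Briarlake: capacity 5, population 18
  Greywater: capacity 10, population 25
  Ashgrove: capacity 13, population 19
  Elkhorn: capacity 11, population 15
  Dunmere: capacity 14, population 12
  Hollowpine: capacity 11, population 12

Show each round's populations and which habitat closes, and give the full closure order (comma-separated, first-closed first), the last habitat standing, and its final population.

Round 1: Ashgrove=19 Briarlake=18 Dunmere=12 Elkhorn=15 Fernhollow=23 Greywater=25 Hollowpine=12 → close Greywater (overflow 15)
  25÷6 = 4 each, +1 to first 1
Round 2: Ashgrove=24 Briarlake=22 Dunmere=16 Elkhorn=19 Fernhollow=27 Hollowpine=16 → close Briarlake (overflow 17)
  22÷5 = 4 each, +1 to first 2
Round 3: Ashgrove=29 Dunmere=21 Elkhorn=23 Fernhollow=31 Hollowpine=20 → close Fernhollow (overflow 17)
  31÷4 = 7 each, +1 to first 3
Round 4: Ashgrove=37 Dunmere=29 Elkhorn=31 Hollowpine=27 → close Ashgrove (overflow 24)
  37÷3 = 12 each, +1 to first 1
Round 5: Dunmere=42 Elkhorn=43 Hollowpine=39 → close Elkhorn (overflow 32)
  43÷2 = 21 each, +1 to first 1
Round 6: Dunmere=64 Hollowpine=60 → close Dunmere (overflow 50)
  64÷1 = 64 each, +1 to first 0

Closure order: Greywater, Briarlake, Fernhollow, Ashgrove, Elkhorn, Dunmere
Last habitat: Hollowpine with 124 animals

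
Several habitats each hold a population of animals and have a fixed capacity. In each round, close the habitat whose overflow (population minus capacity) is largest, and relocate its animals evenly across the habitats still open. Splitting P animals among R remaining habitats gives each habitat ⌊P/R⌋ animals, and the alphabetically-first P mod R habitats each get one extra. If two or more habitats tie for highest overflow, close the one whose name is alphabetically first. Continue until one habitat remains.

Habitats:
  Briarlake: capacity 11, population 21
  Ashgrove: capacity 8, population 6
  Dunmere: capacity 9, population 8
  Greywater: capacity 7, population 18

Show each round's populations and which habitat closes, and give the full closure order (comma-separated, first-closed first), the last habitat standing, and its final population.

Closure order: Greywater, Briarlake, Ashgrove
Last habitat: Dunmere with 53 animals

Round 1: Ashgrove=6 Briarlake=21 Dunmere=8 Greywater=18 → close Greywater (overflow 11)
  18÷3 = 6 each, +1 to first 0
Round 2: Ashgrove=12 Briarlake=27 Dunmere=14 → close Briarlake (overflow 16)
  27÷2 = 13 each, +1 to first 1
Round 3: Ashgrove=26 Dunmere=27 → close Ashgrove (overflow 18)
  26÷1 = 26 each, +1 to first 0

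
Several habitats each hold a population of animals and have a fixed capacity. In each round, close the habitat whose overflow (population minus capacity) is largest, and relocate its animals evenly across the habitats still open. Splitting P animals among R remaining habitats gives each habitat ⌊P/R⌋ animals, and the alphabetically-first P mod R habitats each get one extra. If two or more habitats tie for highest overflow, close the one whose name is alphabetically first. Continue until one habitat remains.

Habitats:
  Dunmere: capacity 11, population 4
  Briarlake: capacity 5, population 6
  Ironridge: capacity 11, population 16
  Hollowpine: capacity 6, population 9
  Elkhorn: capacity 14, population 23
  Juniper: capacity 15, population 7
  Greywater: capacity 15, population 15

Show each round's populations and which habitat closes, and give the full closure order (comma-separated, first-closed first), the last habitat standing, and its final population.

Closure order: Elkhorn, Ironridge, Hollowpine, Briarlake, Greywater, Dunmere
Last habitat: Juniper with 80 animals

Round 1: Briarlake=6 Dunmere=4 Elkhorn=23 Greywater=15 Hollowpine=9 Ironridge=16 Juniper=7 → close Elkhorn (overflow 9)
  23÷6 = 3 each, +1 to first 5
Round 2: Briarlake=10 Dunmere=8 Greywater=19 Hollowpine=13 Ironridge=20 Juniper=10 → close Ironridge (overflow 9)
  20÷5 = 4 each, +1 to first 0
Round 3: Briarlake=14 Dunmere=12 Greywater=23 Hollowpine=17 Juniper=14 → close Hollowpine (overflow 11)
  17÷4 = 4 each, +1 to first 1
Round 4: Briarlake=19 Dunmere=16 Greywater=27 Juniper=18 → close Briarlake (overflow 14)
  19÷3 = 6 each, +1 to first 1
Round 5: Dunmere=23 Greywater=33 Juniper=24 → close Greywater (overflow 18)
  33÷2 = 16 each, +1 to first 1
Round 6: Dunmere=40 Juniper=40 → close Dunmere (overflow 29)
  40÷1 = 40 each, +1 to first 0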